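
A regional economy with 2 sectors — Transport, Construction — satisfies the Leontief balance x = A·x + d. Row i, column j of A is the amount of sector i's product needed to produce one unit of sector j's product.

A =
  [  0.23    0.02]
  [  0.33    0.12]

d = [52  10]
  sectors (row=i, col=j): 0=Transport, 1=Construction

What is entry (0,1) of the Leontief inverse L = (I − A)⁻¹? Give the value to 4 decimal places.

Form M = I − A:
  [  0.77   -0.02]
  [ -0.33    0.88]
Leontief inverse L = M⁻¹:
  [  1.3115    0.0298]
  [  0.4918    1.1475]
Total output x = L · d:
  x_0 = 1.3115·52 + 0.0298·10 = 68.4948
  x_1 = 0.4918·52 + 1.1475·10 = 37.0492

L[0,1] = 0.0298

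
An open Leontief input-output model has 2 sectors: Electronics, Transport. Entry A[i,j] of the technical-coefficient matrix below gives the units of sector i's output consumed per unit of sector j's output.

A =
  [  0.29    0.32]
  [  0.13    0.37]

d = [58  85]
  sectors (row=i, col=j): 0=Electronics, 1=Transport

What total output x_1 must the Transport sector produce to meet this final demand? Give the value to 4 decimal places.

Form M = I − A:
  [  0.71   -0.32]
  [ -0.13    0.63]
Leontief inverse L = M⁻¹:
  [  1.5529    0.7888]
  [  0.3204    1.7501]
Total output x = L · d:
  x_0 = 1.5529·58 + 0.7888·85 = 157.1112
  x_1 = 0.3204·58 + 1.7501·85 = 167.3404

167.3404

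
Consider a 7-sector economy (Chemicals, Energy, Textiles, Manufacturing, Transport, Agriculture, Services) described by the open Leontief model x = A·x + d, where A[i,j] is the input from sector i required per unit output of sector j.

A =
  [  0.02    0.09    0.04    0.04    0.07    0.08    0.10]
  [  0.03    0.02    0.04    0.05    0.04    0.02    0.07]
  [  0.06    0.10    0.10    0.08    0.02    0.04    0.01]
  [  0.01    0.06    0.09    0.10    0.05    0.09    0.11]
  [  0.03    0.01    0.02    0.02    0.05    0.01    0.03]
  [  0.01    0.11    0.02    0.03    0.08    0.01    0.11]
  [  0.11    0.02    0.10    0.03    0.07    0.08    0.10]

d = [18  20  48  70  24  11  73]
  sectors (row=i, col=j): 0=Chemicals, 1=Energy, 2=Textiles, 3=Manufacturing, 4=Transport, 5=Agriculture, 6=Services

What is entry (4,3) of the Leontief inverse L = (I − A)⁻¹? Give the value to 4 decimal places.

L[4,3] = 0.0324

Form M = I − A:
  [  0.98   -0.09   -0.04   -0.04   -0.07   -0.08   -0.10]
  [ -0.03    0.98   -0.04   -0.05   -0.04   -0.02   -0.07]
  [ -0.06   -0.10    0.90   -0.08   -0.02   -0.04   -0.01]
  [ -0.01   -0.06   -0.09    0.90   -0.05   -0.09   -0.11]
  [ -0.03   -0.01   -0.02   -0.02    0.95   -0.01   -0.03]
  [ -0.01   -0.11   -0.02   -0.03   -0.08    0.99   -0.11]
  [ -0.11   -0.02   -0.10   -0.03   -0.07   -0.08    0.90]
Leontief inverse L = M⁻¹:
  [  1.0517    0.1260    0.0815    0.0722    0.1090    0.1109    0.1536]
  [  0.0511    1.0444    0.0699    0.0729    0.0644    0.0437    0.1041]
  [  0.0843    0.1414    1.1422    0.1186    0.0528    0.0718    0.0581]
  [  0.0478    0.1086    0.1458    1.1445    0.0953    0.1311    0.1745]
  [  0.0416    0.0239    0.0358    0.0324    1.0647    0.0230    0.0491]
  [  0.0392    0.1334    0.0558    0.0562    0.1112    1.0368    0.1526]
  [  0.1474    0.0716    0.1510    0.0693    0.1165    0.1208    1.1619]
Total output x = L · d:
  x_0 = 1.0517·18 + 0.1260·20 + 0.0815·48 + 0.0722·70 + 0.1090·24 + 0.1109·11 + 0.1536·73 = 45.4660
  x_1 = 0.0511·18 + 1.0444·20 + 0.0699·48 + 0.0729·70 + 0.0644·24 + 0.0437·11 + 0.1041·73 = 39.8905
  x_2 = 0.0843·18 + 0.1414·20 + 1.1422·48 + 0.1186·70 + 0.0528·24 + 0.0718·11 + 0.0581·73 = 73.7748
  x_3 = 0.0478·18 + 0.1086·20 + 0.1458·48 + 1.1445·70 + 0.0953·24 + 0.1311·11 + 0.1745·73 = 106.6112
  x_4 = 0.0416·18 + 0.0239·20 + 0.0358·48 + 0.0324·70 + 1.0647·24 + 0.0230·11 + 0.0491·73 = 34.6067
  x_5 = 0.0392·18 + 0.1334·20 + 0.0558·48 + 0.0562·70 + 0.1112·24 + 1.0368·11 + 0.1526·73 = 35.2009
  x_6 = 0.1474·18 + 0.0716·20 + 0.1510·48 + 0.0693·70 + 0.1165·24 + 0.1208·11 + 1.1619·73 = 105.1260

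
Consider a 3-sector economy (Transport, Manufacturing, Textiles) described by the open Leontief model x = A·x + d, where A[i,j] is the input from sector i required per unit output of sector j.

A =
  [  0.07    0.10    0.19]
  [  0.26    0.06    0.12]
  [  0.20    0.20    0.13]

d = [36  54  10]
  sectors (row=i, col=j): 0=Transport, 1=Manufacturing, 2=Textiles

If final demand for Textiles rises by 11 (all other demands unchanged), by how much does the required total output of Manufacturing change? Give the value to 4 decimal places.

Form M = I − A:
  [  0.93   -0.10   -0.19]
  [ -0.26    0.94   -0.12]
  [ -0.20   -0.20    0.87]
Leontief inverse L = M⁻¹:
  [  1.1890    0.1872    0.2855]
  [  0.3748    1.1550    0.2412]
  [  0.3595    0.3086    1.2705]
Total output x = L · d:
  x_0 = 1.1890·36 + 0.1872·54 + 0.2855·10 = 55.7700
  x_1 = 0.3748·36 + 1.1550·54 + 0.2412·10 = 78.2737
  x_2 = 0.3595·36 + 0.3086·54 + 1.2705·10 = 42.3089
Δx_1 = L[1,2] · Δd_2 = 0.2412 · 11 = 2.6527

2.6527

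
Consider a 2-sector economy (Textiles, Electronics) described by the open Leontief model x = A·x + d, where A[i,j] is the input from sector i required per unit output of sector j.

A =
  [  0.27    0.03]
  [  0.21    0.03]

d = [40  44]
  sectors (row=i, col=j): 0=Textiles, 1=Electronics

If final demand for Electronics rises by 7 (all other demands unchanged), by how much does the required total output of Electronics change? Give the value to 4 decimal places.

7.2813

Form M = I − A:
  [  0.73   -0.03]
  [ -0.21    0.97]
Leontief inverse L = M⁻¹:
  [  1.3822    0.0427]
  [  0.2992    1.0402]
Total output x = L · d:
  x_0 = 1.3822·40 + 0.0427·44 = 57.1673
  x_1 = 0.2992·40 + 1.0402·44 = 57.7372
Δx_1 = L[1,1] · Δd_1 = 1.0402 · 7 = 7.2813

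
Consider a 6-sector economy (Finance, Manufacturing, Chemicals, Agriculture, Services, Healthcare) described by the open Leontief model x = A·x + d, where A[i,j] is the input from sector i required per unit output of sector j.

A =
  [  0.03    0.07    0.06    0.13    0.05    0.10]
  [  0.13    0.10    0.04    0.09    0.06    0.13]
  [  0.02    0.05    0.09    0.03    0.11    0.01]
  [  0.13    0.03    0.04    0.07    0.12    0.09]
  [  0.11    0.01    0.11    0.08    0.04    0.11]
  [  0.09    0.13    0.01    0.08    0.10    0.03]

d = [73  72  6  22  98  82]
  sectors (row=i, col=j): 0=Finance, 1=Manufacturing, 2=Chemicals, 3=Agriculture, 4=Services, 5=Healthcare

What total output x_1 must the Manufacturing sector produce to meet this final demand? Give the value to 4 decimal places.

Form M = I − A:
  [  0.97   -0.07   -0.06   -0.13   -0.05   -0.10]
  [ -0.13    0.90   -0.04   -0.09   -0.06   -0.13]
  [ -0.02   -0.05    0.91   -0.03   -0.11   -0.01]
  [ -0.13   -0.03   -0.04    0.93   -0.12   -0.09]
  [ -0.11   -0.01   -0.11   -0.08    0.96   -0.11]
  [ -0.09   -0.13   -0.01   -0.08   -0.10    0.97]
Leontief inverse L = M⁻¹:
  [  1.1040    0.1228    0.1028    0.1937    0.1181    0.1627]
  [  0.2182    1.1714    0.0929    0.1772    0.1395    0.2127]
  [  0.0656    0.0795    1.1288    0.0709    0.1521    0.0529]
  [  0.2025    0.0842    0.0916    1.1445    0.1861    0.1604]
  [  0.1723    0.0633    0.1563    0.1449    1.1080    0.1670]
  [  0.1668    0.1827    0.0573    0.1518    0.1608    1.1055]
Total output x = L · d:
  x_0 = 1.1040·73 + 0.1228·72 + 0.1028·6 + 0.1937·22 + 0.1181·98 + 0.1627·82 = 119.2263
  x_1 = 0.2182·73 + 1.1714·72 + 0.0929·6 + 0.1772·22 + 0.1395·98 + 0.2127·82 = 135.8418
  x_2 = 0.0656·73 + 0.0795·72 + 1.1288·6 + 0.0709·22 + 0.1521·98 + 0.0529·82 = 38.0870
  x_3 = 0.2025·73 + 0.0842·72 + 0.0916·6 + 1.1445·22 + 0.1861·98 + 0.1604·82 = 77.9688
  x_4 = 0.1723·73 + 0.0633·72 + 0.1563·6 + 0.1449·22 + 1.1080·98 + 0.1670·82 = 143.5387
  x_5 = 0.1668·73 + 0.1827·72 + 0.0573·6 + 0.1518·22 + 0.1608·98 + 1.1055·82 = 135.4248

135.8418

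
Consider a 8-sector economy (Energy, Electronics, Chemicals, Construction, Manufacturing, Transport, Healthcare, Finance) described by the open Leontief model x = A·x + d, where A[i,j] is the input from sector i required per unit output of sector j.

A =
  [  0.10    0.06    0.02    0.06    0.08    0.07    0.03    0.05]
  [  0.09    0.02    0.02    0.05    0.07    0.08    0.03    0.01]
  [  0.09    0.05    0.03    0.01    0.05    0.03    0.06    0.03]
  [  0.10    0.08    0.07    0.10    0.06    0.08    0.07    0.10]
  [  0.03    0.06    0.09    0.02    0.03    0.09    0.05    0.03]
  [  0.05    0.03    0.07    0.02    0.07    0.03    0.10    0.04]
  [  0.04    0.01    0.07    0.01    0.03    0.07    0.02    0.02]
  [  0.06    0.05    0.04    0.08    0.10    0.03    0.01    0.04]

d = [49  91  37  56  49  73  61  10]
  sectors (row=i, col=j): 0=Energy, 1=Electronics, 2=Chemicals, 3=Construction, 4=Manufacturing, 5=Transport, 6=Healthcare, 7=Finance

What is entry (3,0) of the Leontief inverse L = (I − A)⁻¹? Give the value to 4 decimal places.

L[3,0] = 0.1822

Form M = I − A:
  [  0.90   -0.06   -0.02   -0.06   -0.08   -0.07   -0.03   -0.05]
  [ -0.09    0.98   -0.02   -0.05   -0.07   -0.08   -0.03   -0.01]
  [ -0.09   -0.05    0.97   -0.01   -0.05   -0.03   -0.06   -0.03]
  [ -0.10   -0.08   -0.07    0.90   -0.06   -0.08   -0.07   -0.10]
  [ -0.03   -0.06   -0.09   -0.02    0.97   -0.09   -0.05   -0.03]
  [ -0.05   -0.03   -0.07   -0.02   -0.07    0.97   -0.10   -0.04]
  [ -0.04   -0.01   -0.07   -0.01   -0.03   -0.07    0.98   -0.02]
  [ -0.06   -0.05   -0.04   -0.08   -0.10   -0.03   -0.01    0.96]
Leontief inverse L = M⁻¹:
  [  1.1578    0.0988    0.0623    0.0972    0.1314    0.1214    0.0692    0.0840]
  [  0.1348    1.0507    0.0549    0.0771    0.1090    0.1203    0.0634    0.0374]
  [  0.1309    0.0756    1.0587    0.0336    0.0857    0.0669    0.0853    0.0514]
  [  0.1822    0.1332    0.1277    1.1528    0.1323    0.1489    0.1233    0.1479]
  [  0.0759    0.0875    0.1232    0.0436    1.0699    0.1271    0.0838    0.0537]
  [  0.0945    0.0588    0.1057    0.0441    0.1081    1.0709    0.1298    0.0641]
  [  0.0712    0.0301    0.0929    0.0257    0.0574    0.0944    1.0440    0.0371]
  [  0.1116    0.0864    0.0786    0.1137    0.1439    0.0767    0.0451    1.0713]
Total output x = L · d:
  x_0 = 1.1578·49 + 0.0988·91 + 0.0623·37 + 0.0972·56 + 0.1314·49 + 0.1214·73 + 0.0692·61 + 0.0840·10 = 93.8350
  x_1 = 0.1348·49 + 1.0507·91 + 0.0549·37 + 0.0771·56 + 0.1090·49 + 0.1203·73 + 0.0634·61 + 0.0374·10 = 126.9270
  x_2 = 0.1309·49 + 0.0756·91 + 1.0587·37 + 0.0336·56 + 0.0857·49 + 0.0669·73 + 0.0853·61 + 0.0514·10 = 69.1395
  x_3 = 0.1822·49 + 0.1332·91 + 0.1277·37 + 1.1528·56 + 0.1323·49 + 0.1489·73 + 0.1233·61 + 0.1479·10 = 116.6928
  x_4 = 0.0759·49 + 0.0875·91 + 0.1232·37 + 0.0436·56 + 1.0699·49 + 0.1271·73 + 0.0838·61 + 0.0537·10 = 86.0277
  x_5 = 0.0945·49 + 0.0588·91 + 0.1057·37 + 0.0441·56 + 0.1081·49 + 1.0709·73 + 0.1298·61 + 0.0641·10 = 108.3827
  x_6 = 0.0712·49 + 0.0301·91 + 0.0929·37 + 0.0257·56 + 0.0574·49 + 0.0944·73 + 1.0440·61 + 0.0371·10 = 84.8690
  x_7 = 0.1116·49 + 0.0864·91 + 0.0786·37 + 0.1137·56 + 0.1439·49 + 0.0767·73 + 0.0451·61 + 1.0713·10 = 48.7296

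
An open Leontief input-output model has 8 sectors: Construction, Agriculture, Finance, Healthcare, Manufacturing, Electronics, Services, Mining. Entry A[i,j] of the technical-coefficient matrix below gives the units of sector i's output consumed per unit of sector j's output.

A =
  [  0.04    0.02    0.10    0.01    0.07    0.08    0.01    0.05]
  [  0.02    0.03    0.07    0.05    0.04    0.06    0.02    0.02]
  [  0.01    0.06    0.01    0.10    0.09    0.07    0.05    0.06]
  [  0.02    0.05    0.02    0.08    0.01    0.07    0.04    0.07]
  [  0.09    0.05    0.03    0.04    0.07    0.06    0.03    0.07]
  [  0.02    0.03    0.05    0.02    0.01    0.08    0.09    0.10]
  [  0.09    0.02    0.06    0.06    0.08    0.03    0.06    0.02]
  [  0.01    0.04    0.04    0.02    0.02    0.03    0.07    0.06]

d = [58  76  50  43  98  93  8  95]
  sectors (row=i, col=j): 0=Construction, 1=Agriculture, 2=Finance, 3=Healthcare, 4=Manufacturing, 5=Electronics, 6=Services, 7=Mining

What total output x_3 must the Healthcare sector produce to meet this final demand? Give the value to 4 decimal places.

80.6015

Form M = I − A:
  [  0.96   -0.02   -0.10   -0.01   -0.07   -0.08   -0.01   -0.05]
  [ -0.02    0.97   -0.07   -0.05   -0.04   -0.06   -0.02   -0.02]
  [ -0.01   -0.06    0.99   -0.10   -0.09   -0.07   -0.05   -0.06]
  [ -0.02   -0.05   -0.02    0.92   -0.01   -0.07   -0.04   -0.07]
  [ -0.09   -0.05   -0.03   -0.04    0.93   -0.06   -0.03   -0.07]
  [ -0.02   -0.03   -0.05   -0.02   -0.01    0.92   -0.09   -0.10]
  [ -0.09   -0.02   -0.06   -0.06   -0.08   -0.03    0.94   -0.02]
  [ -0.01   -0.04   -0.04   -0.02   -0.02   -0.03   -0.07    0.94]
Leontief inverse L = M⁻¹:
  [  1.0616    0.0452    0.1264    0.0394    0.1013    0.1188    0.0419    0.0895]
  [  0.0371    1.0504    0.0909    0.0762    0.0636    0.0918    0.0455    0.0513]
  [  0.0381    0.0878    1.0415    0.1339    0.1197    0.1124    0.0856    0.1030]
  [  0.0378    0.0712    0.0458    1.1067    0.0316    0.1033    0.0701    0.1037]
  [  0.1163    0.0760    0.0655    0.0692    1.1033    0.1030    0.0627    0.1116]
  [  0.0431    0.0531    0.0798    0.0492    0.0396    1.1151    0.1261    0.1364]
  [  0.1191    0.0462    0.0929    0.0930    0.1168    0.0726    1.0901    0.0598]
  [  0.0280    0.0572    0.0614    0.0429    0.0430    0.0553    0.0941    1.0847]
Total output x = L · d:
  x_0 = 1.0616·58 + 0.0452·76 + 0.1264·50 + 0.0394·43 + 0.1013·98 + 0.1188·93 + 0.0419·8 + 0.0895·95 = 102.8368
  x_1 = 0.0371·58 + 1.0504·76 + 0.0909·50 + 0.0762·43 + 0.0636·98 + 0.0918·93 + 0.0455·8 + 0.0513·95 = 109.8054
  x_2 = 0.0381·58 + 0.0878·76 + 1.0415·50 + 0.1339·43 + 0.1197·98 + 0.1124·93 + 0.0856·8 + 0.1030·95 = 99.3709
  x_3 = 0.0378·58 + 0.0712·76 + 0.0458·50 + 1.1067·43 + 0.0316·98 + 0.1033·93 + 0.0701·8 + 0.1037·95 = 80.6015
  x_4 = 0.1163·58 + 0.0760·76 + 0.0655·50 + 0.0692·43 + 1.1033·98 + 0.1030·93 + 0.0627·8 + 0.1116·95 = 147.5650
  x_5 = 0.0431·58 + 0.0531·76 + 0.0798·50 + 0.0492·43 + 0.0396·98 + 1.1151·93 + 0.1261·8 + 0.1364·95 = 134.1967
  x_6 = 0.1191·58 + 0.0462·76 + 0.0929·50 + 0.0930·43 + 0.1168·98 + 0.0726·93 + 1.0901·8 + 0.0598·95 = 51.6614
  x_7 = 0.0280·58 + 0.0572·76 + 0.0614·50 + 0.0429·43 + 0.0430·98 + 0.0553·93 + 0.0941·8 + 1.0847·95 = 124.0436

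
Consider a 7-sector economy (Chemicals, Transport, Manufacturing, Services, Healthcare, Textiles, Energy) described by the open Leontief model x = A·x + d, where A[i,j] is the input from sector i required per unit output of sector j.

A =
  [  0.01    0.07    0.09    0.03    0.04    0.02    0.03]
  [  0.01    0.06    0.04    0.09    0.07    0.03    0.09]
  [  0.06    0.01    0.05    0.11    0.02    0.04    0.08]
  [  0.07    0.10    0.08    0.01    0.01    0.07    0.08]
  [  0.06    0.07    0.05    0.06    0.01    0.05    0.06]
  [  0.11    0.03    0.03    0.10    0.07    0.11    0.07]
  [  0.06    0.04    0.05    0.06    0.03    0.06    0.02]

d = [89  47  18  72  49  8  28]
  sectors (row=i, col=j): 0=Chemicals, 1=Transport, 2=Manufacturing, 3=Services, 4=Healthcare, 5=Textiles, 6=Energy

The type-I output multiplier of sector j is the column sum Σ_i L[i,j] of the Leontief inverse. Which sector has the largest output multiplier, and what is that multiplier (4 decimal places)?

Services (1.7389)

Form M = I − A:
  [  0.99   -0.07   -0.09   -0.03   -0.04   -0.02   -0.03]
  [ -0.01    0.94   -0.04   -0.09   -0.07   -0.03   -0.09]
  [ -0.06   -0.01    0.95   -0.11   -0.02   -0.04   -0.08]
  [ -0.07   -0.10   -0.08    0.99   -0.01   -0.07   -0.08]
  [ -0.06   -0.07   -0.05   -0.06    0.99   -0.05   -0.06]
  [ -0.11   -0.03   -0.03   -0.10   -0.07    0.89   -0.07]
  [ -0.06   -0.04   -0.05   -0.06   -0.03   -0.06    0.98]
Leontief inverse L = M⁻¹:
  [  1.0346    0.0933    0.1149    0.0642    0.0563    0.0439    0.0614]
  [  0.0453    1.0961    0.0749    0.1292    0.0907    0.0653    0.1289]
  [  0.0940    0.0441    1.0860    0.1443    0.0390    0.0737    0.1150]
  [  0.1046    0.1330    0.1164    1.0586    0.0378    0.1056    0.1212]
  [  0.0904    0.1016    0.0830    0.0978    1.0323    0.0813    0.0959]
  [  0.1584    0.0783    0.0792    0.1512    0.1006    1.1590    0.1198]
  [  0.0889    0.0687    0.0800    0.0936    0.0492    0.0890    1.0530]
Total output x = L · d:
  x_0 = 1.0346·89 + 0.0933·47 + 0.1149·18 + 0.0642·72 + 0.0563·49 + 0.0439·8 + 0.0614·28 = 107.9831
  x_1 = 0.0453·89 + 1.0961·47 + 0.0749·18 + 0.1292·72 + 0.0907·49 + 0.0653·8 + 0.1289·28 = 74.7788
  x_2 = 0.0940·89 + 0.0441·47 + 1.0860·18 + 0.1443·72 + 0.0390·49 + 0.0737·8 + 0.1150·28 = 46.0931
  x_3 = 0.1046·89 + 0.1330·47 + 0.1164·18 + 1.0586·72 + 0.0378·49 + 0.1056·8 + 0.1212·28 = 99.9659
  x_4 = 0.0904·89 + 0.1016·47 + 0.0830·18 + 0.0978·72 + 1.0323·49 + 0.0813·8 + 0.0959·28 = 75.2667
  x_5 = 0.1584·89 + 0.0783·47 + 0.0792·18 + 0.1512·72 + 0.1006·49 + 1.1590·8 + 0.1198·28 = 47.6455
  x_6 = 0.0889·89 + 0.0687·47 + 0.0800·18 + 0.0936·72 + 0.0492·49 + 0.0890·8 + 1.0530·28 = 51.9280
Output multipliers (column sums of L):
  Chemicals: 1.6161
  Transport: 1.6150
  Manufacturing: 1.6345
  Services: 1.7389
  Healthcare: 1.4059
  Textiles: 1.6178
  Energy: 1.6952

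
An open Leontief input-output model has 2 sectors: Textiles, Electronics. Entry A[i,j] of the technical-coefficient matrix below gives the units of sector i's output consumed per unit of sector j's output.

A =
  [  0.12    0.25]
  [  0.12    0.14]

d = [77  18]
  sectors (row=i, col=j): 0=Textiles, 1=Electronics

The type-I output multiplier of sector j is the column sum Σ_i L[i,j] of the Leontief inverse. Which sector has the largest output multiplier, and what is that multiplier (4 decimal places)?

Electronics (1.5548)

Form M = I − A:
  [  0.88   -0.25]
  [ -0.12    0.86]
Leontief inverse L = M⁻¹:
  [  1.1833    0.3440]
  [  0.1651    1.2108]
Total output x = L · d:
  x_0 = 1.1833·77 + 0.3440·18 = 97.3032
  x_1 = 0.1651·77 + 1.2108·18 = 34.5074
Output multipliers (column sums of L):
  Textiles: 1.3484
  Electronics: 1.5548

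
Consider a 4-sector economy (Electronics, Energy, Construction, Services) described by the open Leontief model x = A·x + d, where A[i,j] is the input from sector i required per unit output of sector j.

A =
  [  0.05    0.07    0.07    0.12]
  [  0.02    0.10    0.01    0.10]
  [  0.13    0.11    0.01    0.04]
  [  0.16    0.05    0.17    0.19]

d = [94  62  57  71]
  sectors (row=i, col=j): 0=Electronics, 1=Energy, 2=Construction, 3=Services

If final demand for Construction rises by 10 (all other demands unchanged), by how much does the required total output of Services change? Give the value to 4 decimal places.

Form M = I − A:
  [  0.95   -0.07   -0.07   -0.12]
  [ -0.02    0.90   -0.01   -0.10]
  [ -0.13   -0.11    0.99   -0.04]
  [ -0.16   -0.05   -0.17    0.81]
Leontief inverse L = M⁻¹:
  [  1.1007    0.1092    0.1102    0.1820]
  [  0.0545    1.1287    0.0409    0.1494]
  [  0.1609    0.1447    1.0389    0.0930]
  [  0.2545    0.1216    0.2423    1.2993]
Total output x = L · d:
  x_0 = 1.1007·94 + 0.1092·62 + 0.1102·57 + 0.1820·71 = 129.4316
  x_1 = 0.0545·94 + 1.1287·62 + 0.0409·57 + 0.1494·71 = 88.0448
  x_2 = 0.1609·94 + 0.1447·62 + 1.0389·57 + 0.0930·71 = 89.9112
  x_3 = 0.2545·94 + 0.1216·62 + 0.2423·57 + 1.2993·71 = 137.5262
Δx_3 = L[3,2] · Δd_2 = 0.2423 · 10 = 2.4233

2.4233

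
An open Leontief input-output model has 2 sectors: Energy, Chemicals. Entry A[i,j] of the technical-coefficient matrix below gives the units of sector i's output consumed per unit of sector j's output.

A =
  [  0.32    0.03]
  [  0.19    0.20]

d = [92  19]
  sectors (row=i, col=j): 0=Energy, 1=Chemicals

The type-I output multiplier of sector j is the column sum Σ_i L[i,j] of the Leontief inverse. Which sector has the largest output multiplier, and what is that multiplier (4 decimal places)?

Energy (1.8391)

Form M = I − A:
  [  0.68   -0.03]
  [ -0.19    0.80]
Leontief inverse L = M⁻¹:
  [  1.4862    0.0557]
  [  0.3530    1.2632]
Total output x = L · d:
  x_0 = 1.4862·92 + 0.0557·19 = 137.7856
  x_1 = 0.3530·92 + 1.2632·19 = 56.4741
Output multipliers (column sums of L):
  Energy: 1.8391
  Chemicals: 1.3190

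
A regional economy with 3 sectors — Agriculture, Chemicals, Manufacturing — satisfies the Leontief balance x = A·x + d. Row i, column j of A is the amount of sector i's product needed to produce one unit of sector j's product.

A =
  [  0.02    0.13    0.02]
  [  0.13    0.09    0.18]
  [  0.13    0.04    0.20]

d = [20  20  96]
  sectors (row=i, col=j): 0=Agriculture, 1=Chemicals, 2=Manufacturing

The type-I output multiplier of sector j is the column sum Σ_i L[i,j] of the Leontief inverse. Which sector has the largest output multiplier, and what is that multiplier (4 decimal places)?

Manufacturing (1.5938)

Form M = I − A:
  [  0.98   -0.13   -0.02]
  [ -0.13    0.91   -0.18]
  [ -0.13   -0.04    0.80]
Leontief inverse L = M⁻¹:
  [  1.0487    0.1525    0.0605]
  [  0.1853    1.1368    0.2604]
  [  0.1797    0.0816    1.2729]
Total output x = L · d:
  x_0 = 1.0487·20 + 0.1525·20 + 0.0605·96 = 29.8327
  x_1 = 0.1853·20 + 1.1368·20 + 0.2604·96 = 51.4438
  x_2 = 0.1797·20 + 0.0816·20 + 1.2729·96 = 127.4200
Output multipliers (column sums of L):
  Agriculture: 1.4137
  Chemicals: 1.3709
  Manufacturing: 1.5938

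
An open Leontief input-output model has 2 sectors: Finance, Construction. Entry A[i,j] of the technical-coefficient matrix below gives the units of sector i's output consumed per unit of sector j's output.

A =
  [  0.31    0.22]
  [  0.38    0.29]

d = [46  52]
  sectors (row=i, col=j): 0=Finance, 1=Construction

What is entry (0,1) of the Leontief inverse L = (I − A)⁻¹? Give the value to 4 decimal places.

L[0,1] = 0.5415

Form M = I − A:
  [  0.69   -0.22]
  [ -0.38    0.71]
Leontief inverse L = M⁻¹:
  [  1.7475    0.5415]
  [  0.9353    1.6983]
Total output x = L · d:
  x_0 = 1.7475·46 + 0.5415·52 = 108.5405
  x_1 = 0.9353·46 + 1.6983·52 = 131.3315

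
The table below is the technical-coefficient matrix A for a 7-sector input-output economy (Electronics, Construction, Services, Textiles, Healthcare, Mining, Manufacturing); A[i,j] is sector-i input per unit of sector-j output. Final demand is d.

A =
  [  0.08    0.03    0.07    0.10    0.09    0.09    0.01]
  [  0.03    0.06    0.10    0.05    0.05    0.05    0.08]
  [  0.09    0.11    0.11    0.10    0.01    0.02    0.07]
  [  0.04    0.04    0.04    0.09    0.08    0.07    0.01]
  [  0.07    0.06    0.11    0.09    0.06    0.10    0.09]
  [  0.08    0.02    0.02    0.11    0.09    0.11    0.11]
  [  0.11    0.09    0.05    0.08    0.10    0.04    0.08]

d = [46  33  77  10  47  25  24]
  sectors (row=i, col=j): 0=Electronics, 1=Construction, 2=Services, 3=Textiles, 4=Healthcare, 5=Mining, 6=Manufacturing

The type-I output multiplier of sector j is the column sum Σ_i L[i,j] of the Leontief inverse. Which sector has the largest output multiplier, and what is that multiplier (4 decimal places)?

Textiles (2.2217)

Form M = I − A:
  [  0.92   -0.03   -0.07   -0.10   -0.09   -0.09   -0.01]
  [ -0.03    0.94   -0.10   -0.05   -0.05   -0.05   -0.08]
  [ -0.09   -0.11    0.89   -0.10   -0.01   -0.02   -0.07]
  [ -0.04   -0.04   -0.04    0.91   -0.08   -0.07   -0.01]
  [ -0.07   -0.06   -0.11   -0.09    0.94   -0.10   -0.09]
  [ -0.08   -0.02   -0.02   -0.11   -0.09    0.89   -0.11]
  [ -0.11   -0.09   -0.05   -0.08   -0.10   -0.04    0.92]
Leontief inverse L = M⁻¹:
  [  1.1438    0.0793    0.1333    0.1846    0.1529    0.1578    0.0653]
  [  0.0901    1.1123    0.1603    0.1231    0.1040    0.1026    0.1337]
  [  0.1566    0.1694    1.1811    0.1842    0.0732    0.0802    0.1251]
  [  0.0887    0.0786    0.0896    1.1553    0.1296    0.1233    0.0546]
  [  0.1522    0.1270    0.1886    0.1925    1.1377    0.1770    0.1616]
  [  0.1576    0.0772    0.0881    0.2073    0.1704    1.1892    0.1762]
  [  0.1852    0.1515    0.1279    0.1745    0.1748    0.1149    1.1446]
Total output x = L · d:
  x_0 = 1.1438·46 + 0.0793·33 + 0.1333·77 + 0.1846·10 + 0.1529·47 + 0.1578·25 + 0.0653·24 = 80.0378
  x_1 = 0.0901·46 + 1.1123·33 + 0.1603·77 + 0.1231·10 + 0.1040·47 + 0.1026·25 + 0.1337·24 = 65.0848
  x_2 = 0.1566·46 + 0.1694·33 + 1.1811·77 + 0.1842·10 + 0.0732·47 + 0.0802·25 + 0.1251·24 = 114.0299
  x_3 = 0.0887·46 + 0.0786·33 + 0.0896·77 + 1.1553·10 + 0.1296·47 + 0.1233·25 + 0.0546·24 = 35.6036
  x_4 = 0.1522·46 + 0.1270·33 + 0.1886·77 + 0.1925·10 + 1.1377·47 + 0.1770·25 + 0.1616·24 = 89.4126
  x_5 = 0.1576·46 + 0.0772·33 + 0.0881·77 + 0.2073·10 + 0.1704·47 + 1.1892·25 + 0.1762·24 = 60.6210
  x_6 = 0.1852·46 + 0.1515·33 + 0.1279·77 + 0.1745·10 + 0.1748·47 + 0.1149·25 + 1.1446·24 = 63.6714
Output multipliers (column sums of L):
  Electronics: 1.9741
  Construction: 1.7953
  Services: 1.9688
  Textiles: 2.2217
  Healthcare: 1.9426
  Mining: 1.9450
  Manufacturing: 1.8611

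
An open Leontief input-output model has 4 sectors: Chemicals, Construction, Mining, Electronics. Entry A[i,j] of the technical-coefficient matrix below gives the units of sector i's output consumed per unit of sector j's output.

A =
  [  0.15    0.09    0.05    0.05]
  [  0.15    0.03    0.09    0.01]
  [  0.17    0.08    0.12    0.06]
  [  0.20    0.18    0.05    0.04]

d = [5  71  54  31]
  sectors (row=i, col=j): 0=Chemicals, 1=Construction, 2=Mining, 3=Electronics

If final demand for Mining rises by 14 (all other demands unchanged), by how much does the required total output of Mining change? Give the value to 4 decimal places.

Form M = I − A:
  [  0.85   -0.09   -0.05   -0.05]
  [ -0.15    0.97   -0.09   -0.01]
  [ -0.17   -0.08    0.88   -0.06]
  [ -0.20   -0.18   -0.05    0.96]
Leontief inverse L = M⁻¹:
  [  1.2347    0.1350    0.0880    0.0712]
  [  0.2201    1.0671    0.1234    0.0303]
  [  0.2799    0.1392    1.1716    0.0892]
  [  0.3131    0.2355    0.1025    1.0668]
Total output x = L · d:
  x_0 = 1.2347·5 + 0.1350·71 + 0.0880·54 + 0.0712·31 = 22.7203
  x_1 = 0.2201·5 + 1.0671·71 + 0.1234·54 + 0.0303·31 = 84.4690
  x_2 = 0.2799·5 + 0.1392·71 + 1.1716·54 + 0.0892·31 = 77.3106
  x_3 = 0.3131·5 + 0.2355·71 + 0.1025·54 + 1.0668·31 = 56.8896
Δx_2 = L[2,2] · Δd_2 = 1.1716 · 14 = 16.4020

16.4020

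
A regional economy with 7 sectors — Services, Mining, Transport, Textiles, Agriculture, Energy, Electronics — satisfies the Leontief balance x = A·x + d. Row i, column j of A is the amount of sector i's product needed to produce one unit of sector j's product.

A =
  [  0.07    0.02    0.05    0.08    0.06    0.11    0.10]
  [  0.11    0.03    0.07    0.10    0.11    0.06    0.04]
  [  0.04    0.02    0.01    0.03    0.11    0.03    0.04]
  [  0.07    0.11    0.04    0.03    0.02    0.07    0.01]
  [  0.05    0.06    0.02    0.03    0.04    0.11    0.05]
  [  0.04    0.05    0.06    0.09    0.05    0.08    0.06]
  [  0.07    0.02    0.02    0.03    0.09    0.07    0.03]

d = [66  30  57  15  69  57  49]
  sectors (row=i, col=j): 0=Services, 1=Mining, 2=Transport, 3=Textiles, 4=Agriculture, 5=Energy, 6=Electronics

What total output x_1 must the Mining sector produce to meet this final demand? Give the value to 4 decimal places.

73.5964

Form M = I − A:
  [  0.93   -0.02   -0.05   -0.08   -0.06   -0.11   -0.10]
  [ -0.11    0.97   -0.07   -0.10   -0.11   -0.06   -0.04]
  [ -0.04   -0.02    0.99   -0.03   -0.11   -0.03   -0.04]
  [ -0.07   -0.11   -0.04    0.97   -0.02   -0.07   -0.01]
  [ -0.05   -0.06   -0.02   -0.03    0.96   -0.11   -0.05]
  [ -0.04   -0.05   -0.06   -0.09   -0.05    0.92   -0.06]
  [ -0.07   -0.02   -0.02   -0.03   -0.09   -0.07    0.97]
Leontief inverse L = M⁻¹:
  [  1.1188    0.0575    0.0811    0.1245    0.1104    0.1734    0.1388]
  [  0.1627    1.0715    0.1027    0.1467    0.1623    0.1296    0.0831]
  [  0.0684    0.0422    1.0270    0.0544    0.1375    0.0698    0.0631]
  [  0.1110    0.1358    0.0676    1.0702    0.0625    0.1164    0.0413]
  [  0.0884    0.0871    0.0464    0.0683    1.0797    0.1582    0.0808]
  [  0.0843    0.0845    0.0880    0.1294    0.0954    1.1337    0.0922]
  [  0.1032    0.0455    0.0419    0.0619    0.1231    0.1167    1.0594]
Total output x = L · d:
  x_0 = 1.1188·66 + 0.0575·30 + 0.0811·57 + 0.1245·15 + 0.1104·69 + 0.1734·57 + 0.1388·49 = 106.3591
  x_1 = 0.1627·66 + 1.0715·30 + 0.1027·57 + 0.1467·15 + 0.1623·69 + 0.1296·57 + 0.0831·49 = 73.5964
  x_2 = 0.0684·66 + 0.0422·30 + 1.0270·57 + 0.0544·15 + 0.1375·69 + 0.0698·57 + 0.0631·49 = 81.6917
  x_3 = 0.1110·66 + 0.1358·30 + 0.0676·57 + 1.0702·15 + 0.0625·69 + 0.1164·57 + 0.0413·49 = 44.2680
  x_4 = 0.0884·66 + 0.0871·30 + 0.0464·57 + 0.0683·15 + 1.0797·69 + 0.1582·57 + 0.0808·49 = 99.5922
  x_5 = 0.0843·66 + 0.0845·30 + 0.0880·57 + 0.1294·15 + 0.0954·69 + 1.1337·57 + 0.0922·49 = 90.7746
  x_6 = 0.1032·66 + 0.0455·30 + 0.0419·57 + 0.0619·15 + 0.1231·69 + 0.1167·57 + 1.0594·49 = 78.5530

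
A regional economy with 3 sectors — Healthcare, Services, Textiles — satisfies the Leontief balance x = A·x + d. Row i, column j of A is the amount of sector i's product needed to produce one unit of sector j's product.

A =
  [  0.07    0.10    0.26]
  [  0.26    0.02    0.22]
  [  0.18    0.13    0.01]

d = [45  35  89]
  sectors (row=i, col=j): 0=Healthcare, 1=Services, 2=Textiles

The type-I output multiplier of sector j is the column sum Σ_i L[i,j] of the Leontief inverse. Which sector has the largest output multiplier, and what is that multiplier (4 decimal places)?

Healthcare (1.8308)

Form M = I − A:
  [  0.93   -0.10   -0.26]
  [ -0.26    0.98   -0.22]
  [ -0.18   -0.13    0.99]
Leontief inverse L = M⁻¹:
  [  1.1899    0.1678    0.3498]
  [  0.3753    1.1043    0.3440]
  [  0.2656    0.1755    1.1189]
Total output x = L · d:
  x_0 = 1.1899·45 + 0.1678·35 + 0.3498·89 = 90.5497
  x_1 = 0.3753·45 + 1.1043·35 + 0.3440·89 = 86.1547
  x_2 = 0.2656·45 + 0.1755·35 + 1.1189·89 = 117.6758
Output multipliers (column sums of L):
  Healthcare: 1.8308
  Services: 1.4477
  Textiles: 1.8126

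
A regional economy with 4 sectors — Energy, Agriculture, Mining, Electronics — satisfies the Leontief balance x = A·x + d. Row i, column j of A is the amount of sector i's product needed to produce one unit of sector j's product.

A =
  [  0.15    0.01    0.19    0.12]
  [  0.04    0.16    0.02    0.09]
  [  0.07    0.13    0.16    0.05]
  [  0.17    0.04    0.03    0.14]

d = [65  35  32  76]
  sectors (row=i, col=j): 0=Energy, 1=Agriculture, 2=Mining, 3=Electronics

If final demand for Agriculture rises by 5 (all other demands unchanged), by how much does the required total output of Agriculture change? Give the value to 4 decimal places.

6.0333

Form M = I − A:
  [  0.85   -0.01   -0.19   -0.12]
  [ -0.04    0.84   -0.02   -0.09]
  [ -0.07   -0.13    0.84   -0.05]
  [ -0.17   -0.04   -0.03    0.86]
Leontief inverse L = M⁻¹:
  [  1.2431    0.0691    0.2899    0.1975]
  [  0.0896    1.2067    0.0541    0.1419]
  [  0.1326    0.1971    1.2291    0.1106]
  [  0.2545    0.0767    0.1027    1.2123]
Total output x = L · d:
  x_0 = 1.2431·65 + 0.0691·35 + 0.2899·32 + 0.1975·76 = 107.5078
  x_1 = 0.0896·65 + 1.2067·35 + 0.0541·32 + 0.1419·76 = 60.5758
  x_2 = 0.1326·65 + 0.1971·35 + 1.2291·32 + 0.1106·76 = 63.2533
  x_3 = 0.2545·65 + 0.0767·35 + 0.1027·32 + 1.2123·76 = 114.6476
Δx_1 = L[1,1] · Δd_1 = 1.2067 · 5 = 6.0333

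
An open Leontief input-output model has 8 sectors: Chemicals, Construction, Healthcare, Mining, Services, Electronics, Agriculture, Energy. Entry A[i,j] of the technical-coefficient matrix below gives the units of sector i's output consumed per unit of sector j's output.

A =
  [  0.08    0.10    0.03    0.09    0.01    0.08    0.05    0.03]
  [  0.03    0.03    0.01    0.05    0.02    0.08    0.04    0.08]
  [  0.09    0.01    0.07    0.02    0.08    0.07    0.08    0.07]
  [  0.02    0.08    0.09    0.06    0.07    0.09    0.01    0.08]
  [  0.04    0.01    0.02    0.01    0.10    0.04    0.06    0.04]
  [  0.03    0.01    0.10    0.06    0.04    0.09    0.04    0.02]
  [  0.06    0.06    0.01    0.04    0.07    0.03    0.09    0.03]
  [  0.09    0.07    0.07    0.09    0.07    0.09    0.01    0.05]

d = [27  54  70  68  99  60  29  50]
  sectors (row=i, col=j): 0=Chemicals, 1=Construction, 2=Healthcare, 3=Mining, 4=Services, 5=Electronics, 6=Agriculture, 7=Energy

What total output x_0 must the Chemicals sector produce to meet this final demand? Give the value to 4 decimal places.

Form M = I − A:
  [  0.92   -0.10   -0.03   -0.09   -0.01   -0.08   -0.05   -0.03]
  [ -0.03    0.97   -0.01   -0.05   -0.02   -0.08   -0.04   -0.08]
  [ -0.09   -0.01    0.93   -0.02   -0.08   -0.07   -0.08   -0.07]
  [ -0.02   -0.08   -0.09    0.94   -0.07   -0.09   -0.01   -0.08]
  [ -0.04   -0.01   -0.02   -0.01    0.90   -0.04   -0.06   -0.04]
  [ -0.03   -0.01   -0.10   -0.06   -0.04    0.91   -0.04   -0.02]
  [ -0.06   -0.06   -0.01   -0.04   -0.07   -0.03    0.91   -0.03]
  [ -0.09   -0.07   -0.07   -0.09   -0.07   -0.09   -0.01    0.95]
Leontief inverse L = M⁻¹:
  [  1.1212    0.1401    0.0736    0.1366    0.0514    0.1423    0.0862    0.0720]
  [  0.0621    1.0585    0.0451    0.0850    0.0539    0.1256    0.0651    0.1086]
  [  0.1404    0.0495    1.1128    0.0650    0.1304    0.1292    0.1239    0.1082]
  [  0.0672    0.1144    0.1396    1.1046    0.1221    0.1553    0.0494    0.1250]
  [  0.0699    0.0332    0.0443    0.0361    1.1345    0.0751    0.0884    0.0634]
  [  0.0678    0.0372    0.1407    0.0934    0.0820    1.1395    0.0748    0.0533]
  [  0.0948    0.0921    0.0383    0.0744    0.1078    0.0746    1.1234    0.0614]
  [  0.1401    0.1127    0.1225    0.1409    0.1225    0.1612    0.0522    1.0976]
Total output x = L · d:
  x_0 = 1.1212·27 + 0.1401·54 + 0.0736·70 + 0.1366·68 + 0.0514·99 + 0.1423·60 + 0.0862·29 + 0.0720·50 = 72.0042
  x_1 = 0.0621·27 + 1.0585·54 + 0.0451·70 + 0.0850·68 + 0.0539·99 + 0.1256·60 + 0.0651·29 + 0.1086·50 = 87.9674
  x_2 = 0.1404·27 + 0.0495·54 + 1.1128·70 + 0.0650·68 + 0.1304·99 + 0.1292·60 + 0.1239·29 + 0.1082·50 = 118.4506
  x_3 = 0.0672·27 + 0.1144·54 + 0.1396·70 + 1.1046·68 + 0.1221·99 + 0.1553·60 + 0.0494·29 + 0.1250·50 = 121.9630
  x_4 = 0.0699·27 + 0.0332·54 + 0.0443·70 + 0.0361·68 + 1.1345·99 + 0.0751·60 + 0.0884·29 + 0.0634·50 = 131.7952
  x_5 = 0.0678·27 + 0.0372·54 + 0.1407·70 + 0.0934·68 + 0.0820·99 + 1.1395·60 + 0.0748·29 + 0.0533·50 = 101.3642
  x_6 = 0.0948·27 + 0.0921·54 + 0.0383·70 + 0.0744·68 + 0.1078·99 + 0.0746·60 + 1.1234·29 + 0.0614·50 = 66.0601
  x_7 = 0.1401·27 + 0.1127·54 + 0.1225·70 + 0.1409·68 + 0.1225·99 + 0.1612·60 + 0.0522·29 + 1.0976·50 = 106.2267

72.0042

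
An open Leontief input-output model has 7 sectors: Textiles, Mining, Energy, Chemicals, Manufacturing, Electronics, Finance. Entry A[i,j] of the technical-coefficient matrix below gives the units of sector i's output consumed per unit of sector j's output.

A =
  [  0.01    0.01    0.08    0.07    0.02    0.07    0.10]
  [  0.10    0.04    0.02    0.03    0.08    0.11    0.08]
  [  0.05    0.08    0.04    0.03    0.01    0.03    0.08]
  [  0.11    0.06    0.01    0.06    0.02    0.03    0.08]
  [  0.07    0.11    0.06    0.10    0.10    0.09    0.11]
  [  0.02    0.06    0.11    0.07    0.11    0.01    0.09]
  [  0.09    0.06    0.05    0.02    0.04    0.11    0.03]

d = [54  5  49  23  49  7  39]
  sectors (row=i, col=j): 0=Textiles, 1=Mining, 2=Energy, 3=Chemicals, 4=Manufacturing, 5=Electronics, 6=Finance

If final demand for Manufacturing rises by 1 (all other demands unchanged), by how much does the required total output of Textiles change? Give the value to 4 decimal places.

0.0506

Form M = I − A:
  [  0.99   -0.01   -0.08   -0.07   -0.02   -0.07   -0.10]
  [ -0.10    0.96   -0.02   -0.03   -0.08   -0.11   -0.08]
  [ -0.05   -0.08    0.96   -0.03   -0.01   -0.03   -0.08]
  [ -0.11   -0.06   -0.01    0.94   -0.02   -0.03   -0.08]
  [ -0.07   -0.11   -0.06   -0.10    0.90   -0.09   -0.11]
  [ -0.02   -0.06   -0.11   -0.07   -0.11    0.99   -0.09]
  [ -0.09   -0.06   -0.05   -0.02   -0.04   -0.11    0.97]
Leontief inverse L = M⁻¹:
  [  1.0507    0.0481    0.1126    0.0998    0.0506    0.1068    0.1455]
  [  0.1478    1.0881    0.0703    0.0770    0.1291    0.1639    0.1470]
  [  0.0864    0.1098    1.0684    0.0559    0.0387    0.0694    0.1215]
  [  0.1499    0.0922    0.0443    1.0931    0.0512    0.0744    0.1296]
  [  0.1458    0.1779    0.1198    0.1609    1.1644    0.1667    0.2004]
  [  0.0783    0.1145    0.1501    0.1134    0.1535    1.0676    0.1557]
  [  0.1291    0.0996    0.0927    0.0589    0.0812    0.1531    1.0884]
Total output x = L · d:
  x_0 = 1.0507·54 + 0.0481·5 + 0.1126·49 + 0.0998·23 + 0.0506·49 + 0.1068·7 + 0.1455·39 = 73.6918
  x_1 = 0.1478·54 + 1.0881·5 + 0.0703·49 + 0.0770·23 + 0.1291·49 + 0.1639·7 + 0.1470·39 = 31.8413
  x_2 = 0.0864·54 + 0.1098·5 + 1.0684·49 + 0.0559·23 + 0.0387·49 + 0.0694·7 + 0.1215·39 = 65.9771
  x_3 = 0.1499·54 + 0.0922·5 + 0.0443·49 + 1.0931·23 + 0.0512·49 + 0.0744·7 + 0.1296·39 = 43.9445
  x_4 = 0.1458·54 + 0.1779·5 + 0.1198·49 + 0.1609·23 + 1.1644·49 + 0.1667·7 + 0.2004·39 = 84.3712
  x_5 = 0.0783·54 + 0.1145·5 + 0.1501·49 + 0.1134·23 + 0.1535·49 + 1.0676·7 + 0.1557·39 = 35.8348
  x_6 = 0.1291·54 + 0.0996·5 + 0.0927·49 + 0.0589·23 + 0.0812·49 + 0.1531·7 + 1.0884·39 = 60.8630
Δx_0 = L[0,4] · Δd_4 = 0.0506 · 1 = 0.0506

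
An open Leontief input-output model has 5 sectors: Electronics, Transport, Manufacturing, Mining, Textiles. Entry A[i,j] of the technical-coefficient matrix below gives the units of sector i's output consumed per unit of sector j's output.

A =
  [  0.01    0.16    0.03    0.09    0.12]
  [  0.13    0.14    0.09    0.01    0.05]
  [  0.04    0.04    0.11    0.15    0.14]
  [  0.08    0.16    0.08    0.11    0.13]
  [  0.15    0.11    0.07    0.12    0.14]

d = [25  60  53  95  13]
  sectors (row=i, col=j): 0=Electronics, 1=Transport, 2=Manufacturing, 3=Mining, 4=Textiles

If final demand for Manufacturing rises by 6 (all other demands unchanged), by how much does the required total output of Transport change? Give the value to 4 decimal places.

0.8958

Form M = I − A:
  [  0.99   -0.16   -0.03   -0.09   -0.12]
  [ -0.13    0.86   -0.09   -0.01   -0.05]
  [ -0.04   -0.04    0.89   -0.15   -0.14]
  [ -0.08   -0.16   -0.08    0.89   -0.13]
  [ -0.15   -0.11   -0.07   -0.12    0.86]
Leontief inverse L = M⁻¹:
  [  1.0925    0.2633    0.0938    0.1571    0.2068]
  [  0.1953    1.2377    0.1493    0.0770    0.1352]
  [  0.1280    0.1584    1.1866    0.2495    0.2580]
  [  0.1815    0.2982    0.1646    1.2070    0.2519]
  [  0.2513    0.2587    0.1550    0.2260    1.2723]
Total output x = L · d:
  x_0 = 1.0925·25 + 0.2633·60 + 0.0938·53 + 0.1571·95 + 0.2068·13 = 65.6995
  x_1 = 0.1953·25 + 1.2377·60 + 0.1493·53 + 0.0770·95 + 0.1352·13 = 96.1305
  x_2 = 0.1280·25 + 0.1584·60 + 1.1866·53 + 0.2495·95 + 0.2580·13 = 102.6533
  x_3 = 0.1815·25 + 0.2982·60 + 0.1646·53 + 1.2070·95 + 0.2519·13 = 149.0933
  x_4 = 0.2513·25 + 0.2587·60 + 0.1550·53 + 0.2260·95 + 1.2723·13 = 68.0305
Δx_1 = L[1,2] · Δd_2 = 0.1493 · 6 = 0.8958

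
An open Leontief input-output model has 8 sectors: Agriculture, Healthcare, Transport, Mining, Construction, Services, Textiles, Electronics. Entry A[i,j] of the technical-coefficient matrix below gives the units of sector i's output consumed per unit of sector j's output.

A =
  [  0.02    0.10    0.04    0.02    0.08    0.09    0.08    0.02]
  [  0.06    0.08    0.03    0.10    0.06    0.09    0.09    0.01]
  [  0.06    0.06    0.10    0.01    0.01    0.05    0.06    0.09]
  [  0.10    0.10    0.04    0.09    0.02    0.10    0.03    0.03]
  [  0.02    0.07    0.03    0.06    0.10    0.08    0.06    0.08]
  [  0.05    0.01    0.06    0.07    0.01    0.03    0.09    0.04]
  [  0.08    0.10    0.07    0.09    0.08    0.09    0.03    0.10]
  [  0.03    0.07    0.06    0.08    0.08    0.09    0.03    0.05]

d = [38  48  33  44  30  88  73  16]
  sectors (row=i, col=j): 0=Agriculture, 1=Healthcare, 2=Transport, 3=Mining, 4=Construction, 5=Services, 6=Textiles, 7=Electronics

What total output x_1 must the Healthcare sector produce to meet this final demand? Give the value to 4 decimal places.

100.5394

Form M = I − A:
  [  0.98   -0.10   -0.04   -0.02   -0.08   -0.09   -0.08   -0.02]
  [ -0.06    0.92   -0.03   -0.10   -0.06   -0.09   -0.09   -0.01]
  [ -0.06   -0.06    0.90   -0.01   -0.01   -0.05   -0.06   -0.09]
  [ -0.10   -0.10   -0.04    0.91   -0.02   -0.10   -0.03   -0.03]
  [ -0.02   -0.07   -0.03   -0.06    0.90   -0.08   -0.06   -0.08]
  [ -0.05   -0.01   -0.06   -0.07   -0.01    0.97   -0.09   -0.04]
  [ -0.08   -0.10   -0.07   -0.09   -0.08   -0.09    0.97   -0.10]
  [ -0.03   -0.07   -0.06   -0.08   -0.08   -0.09   -0.03    0.95]
Leontief inverse L = M⁻¹:
  [  1.0676    0.1618    0.0861    0.0819    0.1282    0.1563    0.1354    0.0666]
  [  0.1184    1.1554    0.0823    0.1713    0.1130    0.1691    0.1519    0.0605]
  [  0.1044    0.1210    1.1497    0.0635    0.0547    0.1141    0.1111    0.1355]
  [  0.1540    0.1709    0.0899    1.1556    0.0684    0.1749    0.0926    0.0729]
  [  0.0717    0.1393    0.0803    0.1289    1.1543    0.1553    0.1176    0.1308]
  [  0.0914    0.0646    0.1007    0.1166    0.0467    1.0858    0.1294    0.0791]
  [  0.1449    0.1886    0.1341    0.1725    0.1452    0.1849    1.1051    0.1595]
  [  0.0813    0.1361    0.1095    0.1439    0.1278    0.1611    0.0873    1.0974]
Total output x = L · d:
  x_0 = 1.0676·38 + 0.1618·48 + 0.0861·33 + 0.0819·44 + 0.1282·30 + 0.1563·88 + 0.1354·73 + 0.0666·16 = 83.3277
  x_1 = 0.1184·38 + 1.1554·48 + 0.0823·33 + 0.1713·44 + 0.1130·30 + 0.1691·88 + 0.1519·73 + 0.0605·16 = 100.5394
  x_2 = 0.1044·38 + 0.1210·48 + 1.1497·33 + 0.0635·44 + 0.0547·30 + 0.1141·88 + 0.1111·73 + 0.1355·16 = 72.4755
  x_3 = 0.1540·38 + 0.1709·48 + 0.0899·33 + 1.1556·44 + 0.0684·30 + 0.1749·88 + 0.0926·73 + 0.0729·16 = 93.2390
  x_4 = 0.0717·38 + 0.1393·48 + 0.0803·33 + 0.1289·44 + 1.1543·30 + 0.1553·88 + 0.1176·73 + 0.1308·16 = 76.7057
  x_5 = 0.0914·38 + 0.0646·48 + 0.1007·33 + 0.1166·44 + 0.0467·30 + 1.0858·88 + 0.1294·73 + 0.0791·16 = 122.6939
  x_6 = 0.1449·38 + 0.1886·48 + 0.1341·33 + 0.1725·44 + 0.1452·30 + 0.1849·88 + 1.1051·73 + 0.1595·16 = 130.4280
  x_7 = 0.0813·38 + 0.1361·48 + 0.1095·33 + 0.1439·44 + 0.1278·30 + 0.1611·88 + 0.0873·73 + 1.0974·16 = 61.5126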